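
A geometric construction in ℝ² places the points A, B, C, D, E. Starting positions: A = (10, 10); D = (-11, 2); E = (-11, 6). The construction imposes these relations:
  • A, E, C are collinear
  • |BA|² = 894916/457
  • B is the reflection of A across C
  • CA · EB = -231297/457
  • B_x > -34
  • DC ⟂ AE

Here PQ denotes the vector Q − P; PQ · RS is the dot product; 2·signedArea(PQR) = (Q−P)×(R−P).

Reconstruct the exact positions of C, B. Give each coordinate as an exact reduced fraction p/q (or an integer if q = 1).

B = (-15296/457, 786/457)
C = (-5363/457, 2678/457)

1. C_x = -5363/457  [A, E, C are collinear ∩ DC ⟂ AE]
2. C_y = 2678/457  [A, E, C are collinear ∩ DC ⟂ AE]
   → C = (-5363/457, 2678/457)
3. B_x = -15296/457  [B is the reflection of A across C]
4. B_y = 786/457  [B is the reflection of A across C]
   → B = (-15296/457, 786/457)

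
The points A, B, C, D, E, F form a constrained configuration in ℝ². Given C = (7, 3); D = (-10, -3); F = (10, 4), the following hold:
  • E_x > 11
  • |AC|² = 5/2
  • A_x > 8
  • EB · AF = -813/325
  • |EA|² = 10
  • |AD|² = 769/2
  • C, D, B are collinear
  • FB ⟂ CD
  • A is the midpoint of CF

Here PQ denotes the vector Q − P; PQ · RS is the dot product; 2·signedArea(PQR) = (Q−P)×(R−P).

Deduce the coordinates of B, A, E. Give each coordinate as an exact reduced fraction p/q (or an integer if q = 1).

1. B_x = 3244/325  [C, D, B are collinear ∩ FB ⟂ CD]
2. B_y = 1317/325  [C, D, B are collinear ∩ FB ⟂ CD]
   → B = (3244/325, 1317/325)
3. A_x = 17/2  [A is the midpoint of CF]
4. A_y = 7/2  [A is the midpoint of CF]
   → A = (17/2, 7/2)
5. E_x = 23/2  [line -3/2·x + -1/2·y + 39/2 = 0 ∩ |EA|² = 10]
6. E_y = 9/2  [line -3/2·x + -1/2·y + 39/2 = 0 ∩ |EA|² = 10]
   → E = (23/2, 9/2)

A = (17/2, 7/2)
B = (3244/325, 1317/325)
E = (23/2, 9/2)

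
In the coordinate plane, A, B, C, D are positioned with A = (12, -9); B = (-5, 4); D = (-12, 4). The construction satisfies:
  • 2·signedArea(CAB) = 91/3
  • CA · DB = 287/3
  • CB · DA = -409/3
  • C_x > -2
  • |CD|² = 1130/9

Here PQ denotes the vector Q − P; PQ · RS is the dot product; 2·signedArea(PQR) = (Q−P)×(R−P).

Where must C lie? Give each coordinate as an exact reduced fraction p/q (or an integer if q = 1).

C = (-5/3, -1/3)

1. C_x = -5/3  [CB · DA = -409/3 ∩ 2·signedArea(CAB) = 91/3]
2. C_y = -1/3  [CB · DA = -409/3 ∩ 2·signedArea(CAB) = 91/3]
   → C = (-5/3, -1/3)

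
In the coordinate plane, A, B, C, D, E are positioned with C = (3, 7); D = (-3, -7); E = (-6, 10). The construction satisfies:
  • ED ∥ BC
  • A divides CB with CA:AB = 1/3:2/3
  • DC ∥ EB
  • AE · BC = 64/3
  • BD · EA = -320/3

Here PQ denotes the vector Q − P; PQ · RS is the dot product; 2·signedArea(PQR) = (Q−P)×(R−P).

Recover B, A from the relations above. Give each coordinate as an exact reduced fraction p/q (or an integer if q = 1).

A = (2, 38/3)
B = (0, 24)

1. B_x = 0  [ED ∥ BC ∩ DC ∥ EB]
2. B_y = 24  [ED ∥ BC ∩ DC ∥ EB]
   → B = (0, 24)
3. A_x = 2  [A divides CB with CA:AB = 1/3:2/3]
4. A_y = 38/3  [A divides CB with CA:AB = 1/3:2/3]
   → A = (2, 38/3)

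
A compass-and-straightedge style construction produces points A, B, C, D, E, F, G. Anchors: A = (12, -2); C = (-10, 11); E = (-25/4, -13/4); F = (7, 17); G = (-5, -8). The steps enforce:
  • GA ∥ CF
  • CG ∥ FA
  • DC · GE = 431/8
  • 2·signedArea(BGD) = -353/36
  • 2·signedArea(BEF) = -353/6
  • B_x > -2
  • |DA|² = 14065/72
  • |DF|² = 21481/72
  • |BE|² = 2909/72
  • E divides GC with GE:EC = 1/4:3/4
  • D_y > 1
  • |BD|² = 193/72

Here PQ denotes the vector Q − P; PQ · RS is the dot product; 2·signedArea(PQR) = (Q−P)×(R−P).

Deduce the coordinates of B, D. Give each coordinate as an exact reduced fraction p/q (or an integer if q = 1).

1. B_x = -1  [line -81/4·x + 53/4·y + -74/3 = 0 ∩ |BE|² = 2909/72]
2. B_y = 1/3  [line -81/4·x + 53/4·y + -74/3 = 0 ∩ |BE|² = 2909/72]
   → B = (-1, 1/3)
3. D_x = -17/12  [2·signedArea(BGD) = -353/36 ∩ DC · GE = 431/8]
4. D_y = 23/12  [2·signedArea(BGD) = -353/36 ∩ DC · GE = 431/8]
   → D = (-17/12, 23/12)

B = (-1, 1/3)
D = (-17/12, 23/12)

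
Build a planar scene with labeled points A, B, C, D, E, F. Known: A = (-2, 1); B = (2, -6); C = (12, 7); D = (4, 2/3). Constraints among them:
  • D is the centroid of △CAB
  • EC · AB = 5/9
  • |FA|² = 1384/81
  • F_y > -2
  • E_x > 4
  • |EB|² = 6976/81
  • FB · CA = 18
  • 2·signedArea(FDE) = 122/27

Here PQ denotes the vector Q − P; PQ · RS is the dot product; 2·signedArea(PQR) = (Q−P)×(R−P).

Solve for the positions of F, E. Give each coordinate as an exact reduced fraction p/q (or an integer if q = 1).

E = (14/3, 26/9)
F = (4/3, -13/9)

1. E_x = 14/3  [line -4·x + 7·y + -14/9 = 0 ∩ |EB|² = 6976/81]
2. E_y = 26/9  [line -4·x + 7·y + -14/9 = 0 ∩ |EB|² = 6976/81]
   → E = (14/3, 26/9)
3. F_x = 4/3  [2·signedArea(FDE) = 122/27 ∩ FB · CA = 18]
4. F_y = -13/9  [2·signedArea(FDE) = 122/27 ∩ FB · CA = 18]
   → F = (4/3, -13/9)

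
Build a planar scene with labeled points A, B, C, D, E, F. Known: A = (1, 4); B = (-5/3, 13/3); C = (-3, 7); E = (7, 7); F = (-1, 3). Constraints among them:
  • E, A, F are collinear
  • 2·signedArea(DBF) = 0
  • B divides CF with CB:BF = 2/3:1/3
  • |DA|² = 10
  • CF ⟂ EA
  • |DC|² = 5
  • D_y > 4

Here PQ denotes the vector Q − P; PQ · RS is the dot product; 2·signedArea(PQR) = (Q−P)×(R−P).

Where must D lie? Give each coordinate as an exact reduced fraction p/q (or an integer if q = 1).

1. D_x = -2  [line 4/3·x + 2/3·y + -2/3 = 0 ∩ |DA|² = 10]
2. D_y = 5  [line 4/3·x + 2/3·y + -2/3 = 0 ∩ |DA|² = 10]
   → D = (-2, 5)

D = (-2, 5)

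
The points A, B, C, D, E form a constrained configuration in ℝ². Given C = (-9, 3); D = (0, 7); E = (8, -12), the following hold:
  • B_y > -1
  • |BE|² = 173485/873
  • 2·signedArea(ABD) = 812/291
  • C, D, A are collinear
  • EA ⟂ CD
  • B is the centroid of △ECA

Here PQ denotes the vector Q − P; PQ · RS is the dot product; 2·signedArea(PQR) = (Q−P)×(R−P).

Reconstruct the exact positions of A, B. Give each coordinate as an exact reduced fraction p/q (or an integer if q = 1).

A = (-36/97, 663/97)
B = (-133/291, -70/97)

1. A_x = -36/97  [C, D, A are collinear ∩ EA ⟂ CD]
2. A_y = 663/97  [C, D, A are collinear ∩ EA ⟂ CD]
   → A = (-36/97, 663/97)
3. B_x = -133/291  [B is the centroid of △ECA]
4. B_y = -70/97  [B is the centroid of △ECA]
   → B = (-133/291, -70/97)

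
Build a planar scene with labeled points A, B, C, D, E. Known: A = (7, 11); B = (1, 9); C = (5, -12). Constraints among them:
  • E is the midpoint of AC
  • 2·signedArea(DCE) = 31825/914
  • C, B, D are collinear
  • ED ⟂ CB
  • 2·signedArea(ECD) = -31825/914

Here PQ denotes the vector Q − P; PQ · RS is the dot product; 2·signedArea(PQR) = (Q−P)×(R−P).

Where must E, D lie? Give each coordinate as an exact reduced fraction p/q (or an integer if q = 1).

1. E_x = 6  [E is the midpoint of AC]
2. E_y = -1/2  [E is the midpoint of AC]
   → E = (6, -1/2)
3. D_x = 1335/457  [C, B, D are collinear ∩ ED ⟂ CB]
4. D_y = -993/914  [C, B, D are collinear ∩ ED ⟂ CB]
   → D = (1335/457, -993/914)

D = (1335/457, -993/914)
E = (6, -1/2)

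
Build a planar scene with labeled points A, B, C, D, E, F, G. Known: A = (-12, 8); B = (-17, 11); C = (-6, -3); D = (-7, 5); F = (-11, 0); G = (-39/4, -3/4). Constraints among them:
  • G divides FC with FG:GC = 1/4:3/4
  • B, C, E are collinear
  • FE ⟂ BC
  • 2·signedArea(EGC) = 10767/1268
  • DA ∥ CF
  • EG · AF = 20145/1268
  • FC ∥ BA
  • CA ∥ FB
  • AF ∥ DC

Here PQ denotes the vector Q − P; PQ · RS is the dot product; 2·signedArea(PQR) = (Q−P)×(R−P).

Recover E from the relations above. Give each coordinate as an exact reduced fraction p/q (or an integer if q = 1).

E = (-2969/317, 407/317)

1. E_x = -2969/317  [B, C, E are collinear ∩ FE ⟂ BC]
2. E_y = 407/317  [B, C, E are collinear ∩ FE ⟂ BC]
   → E = (-2969/317, 407/317)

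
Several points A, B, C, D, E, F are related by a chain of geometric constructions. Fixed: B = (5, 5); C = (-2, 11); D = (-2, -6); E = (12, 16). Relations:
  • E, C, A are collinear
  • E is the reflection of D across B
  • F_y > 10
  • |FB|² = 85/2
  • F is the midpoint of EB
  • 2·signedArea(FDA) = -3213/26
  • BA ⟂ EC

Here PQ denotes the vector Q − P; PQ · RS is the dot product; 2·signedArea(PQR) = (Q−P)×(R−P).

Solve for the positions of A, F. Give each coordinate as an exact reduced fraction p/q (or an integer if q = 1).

A = (30/13, 163/13)
F = (17/2, 21/2)

1. A_x = 30/13  [E, C, A are collinear ∩ BA ⟂ EC]
2. A_y = 163/13  [E, C, A are collinear ∩ BA ⟂ EC]
   → A = (30/13, 163/13)
3. F_x = 17/2  [F is the midpoint of EB]
4. F_y = 21/2  [F is the midpoint of EB]
   → F = (17/2, 21/2)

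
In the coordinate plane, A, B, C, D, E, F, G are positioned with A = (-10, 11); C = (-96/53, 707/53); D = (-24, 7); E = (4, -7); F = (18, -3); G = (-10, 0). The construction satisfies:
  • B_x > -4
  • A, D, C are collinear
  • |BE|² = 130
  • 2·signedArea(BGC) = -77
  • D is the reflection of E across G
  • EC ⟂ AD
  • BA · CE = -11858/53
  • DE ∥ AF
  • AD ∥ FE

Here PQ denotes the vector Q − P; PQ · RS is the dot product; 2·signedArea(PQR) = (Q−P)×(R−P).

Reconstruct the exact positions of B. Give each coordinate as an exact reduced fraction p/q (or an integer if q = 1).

1. B_x = -3  [2·signedArea(BGC) = -77 ∩ BA · CE = -11858/53]
2. B_y = 2  [2·signedArea(BGC) = -77 ∩ BA · CE = -11858/53]
   → B = (-3, 2)

B = (-3, 2)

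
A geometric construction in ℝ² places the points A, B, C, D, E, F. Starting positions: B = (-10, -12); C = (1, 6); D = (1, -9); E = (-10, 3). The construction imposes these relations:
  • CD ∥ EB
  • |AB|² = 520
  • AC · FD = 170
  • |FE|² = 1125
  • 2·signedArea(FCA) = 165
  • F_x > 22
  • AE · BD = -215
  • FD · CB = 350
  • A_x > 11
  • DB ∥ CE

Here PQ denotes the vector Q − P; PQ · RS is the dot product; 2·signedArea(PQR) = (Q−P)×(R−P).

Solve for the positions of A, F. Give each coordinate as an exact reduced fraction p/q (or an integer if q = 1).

A = (12, -6)
F = (23, -3)

1. A_x = 12  [line -11·x + -3·y + 114 = 0 ∩ |AB|² = 520]
2. A_y = -6  [line -11·x + -3·y + 114 = 0 ∩ |AB|² = 520]
   → A = (12, -6)
3. F_x = 23  [FD · CB = 350 ∩ AC · FD = 170]
4. F_y = -3  [FD · CB = 350 ∩ AC · FD = 170]
   → F = (23, -3)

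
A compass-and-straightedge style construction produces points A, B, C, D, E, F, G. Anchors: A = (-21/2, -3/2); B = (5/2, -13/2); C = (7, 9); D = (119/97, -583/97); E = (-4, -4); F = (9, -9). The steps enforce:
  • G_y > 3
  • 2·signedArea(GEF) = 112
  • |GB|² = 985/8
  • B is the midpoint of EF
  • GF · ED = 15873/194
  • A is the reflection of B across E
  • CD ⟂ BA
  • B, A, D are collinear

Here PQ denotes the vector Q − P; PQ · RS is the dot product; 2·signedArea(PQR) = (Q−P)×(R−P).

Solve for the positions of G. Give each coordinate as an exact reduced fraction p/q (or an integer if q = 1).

1. G_x = -7/4  [2·signedArea(GEF) = 112 ∩ GF · ED = 15873/194]
2. G_y = 15/4  [2·signedArea(GEF) = 112 ∩ GF · ED = 15873/194]
   → G = (-7/4, 15/4)

G = (-7/4, 15/4)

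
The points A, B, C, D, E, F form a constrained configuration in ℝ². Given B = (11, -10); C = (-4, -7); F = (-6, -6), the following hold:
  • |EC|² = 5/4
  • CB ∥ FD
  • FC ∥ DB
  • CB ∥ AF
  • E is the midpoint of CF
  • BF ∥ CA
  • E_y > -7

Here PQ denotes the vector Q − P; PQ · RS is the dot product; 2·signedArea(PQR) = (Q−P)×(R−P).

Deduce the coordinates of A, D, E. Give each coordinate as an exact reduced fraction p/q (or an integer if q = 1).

A = (-21, -3)
D = (9, -9)
E = (-5, -13/2)

1. A_x = -21  [CB ∥ AF ∩ BF ∥ CA]
2. A_y = -3  [CB ∥ AF ∩ BF ∥ CA]
   → A = (-21, -3)
3. D_x = 9  [FC ∥ DB ∩ CB ∥ FD]
4. D_y = -9  [FC ∥ DB ∩ CB ∥ FD]
   → D = (9, -9)
5. E_x = -5  [E is the midpoint of CF]
6. E_y = -13/2  [E is the midpoint of CF]
   → E = (-5, -13/2)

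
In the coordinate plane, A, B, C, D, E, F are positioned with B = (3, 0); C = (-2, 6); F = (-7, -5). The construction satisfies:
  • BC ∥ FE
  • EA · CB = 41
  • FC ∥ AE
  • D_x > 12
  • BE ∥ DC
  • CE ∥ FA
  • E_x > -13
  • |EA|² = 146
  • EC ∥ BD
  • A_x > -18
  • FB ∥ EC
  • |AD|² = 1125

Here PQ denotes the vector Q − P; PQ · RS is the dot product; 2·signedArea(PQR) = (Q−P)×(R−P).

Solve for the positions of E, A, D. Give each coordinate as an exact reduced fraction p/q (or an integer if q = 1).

1. E_x = -12  [FB ∥ EC ∩ BC ∥ FE]
2. E_y = 1  [FB ∥ EC ∩ BC ∥ FE]
   → E = (-12, 1)
3. A_x = -17  [FC ∥ AE ∩ CE ∥ FA]
4. A_y = -10  [FC ∥ AE ∩ CE ∥ FA]
   → A = (-17, -10)
5. D_x = 13  [BE ∥ DC ∩ EC ∥ BD]
6. D_y = 5  [BE ∥ DC ∩ EC ∥ BD]
   → D = (13, 5)

A = (-17, -10)
D = (13, 5)
E = (-12, 1)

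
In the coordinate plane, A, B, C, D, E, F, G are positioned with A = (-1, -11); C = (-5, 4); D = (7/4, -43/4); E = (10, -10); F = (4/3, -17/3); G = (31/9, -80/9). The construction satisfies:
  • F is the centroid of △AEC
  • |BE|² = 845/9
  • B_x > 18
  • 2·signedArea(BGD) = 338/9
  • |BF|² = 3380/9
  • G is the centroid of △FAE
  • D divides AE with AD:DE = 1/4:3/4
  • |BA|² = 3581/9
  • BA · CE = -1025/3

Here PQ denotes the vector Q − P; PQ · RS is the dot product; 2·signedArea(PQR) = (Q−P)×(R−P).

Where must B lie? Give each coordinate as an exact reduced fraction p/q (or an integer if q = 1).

B = (56/3, -43/3)

1. B_x = 56/3  [2·signedArea(BGD) = 338/9 ∩ BA · CE = -1025/3]
2. B_y = -43/3  [2·signedArea(BGD) = 338/9 ∩ BA · CE = -1025/3]
   → B = (56/3, -43/3)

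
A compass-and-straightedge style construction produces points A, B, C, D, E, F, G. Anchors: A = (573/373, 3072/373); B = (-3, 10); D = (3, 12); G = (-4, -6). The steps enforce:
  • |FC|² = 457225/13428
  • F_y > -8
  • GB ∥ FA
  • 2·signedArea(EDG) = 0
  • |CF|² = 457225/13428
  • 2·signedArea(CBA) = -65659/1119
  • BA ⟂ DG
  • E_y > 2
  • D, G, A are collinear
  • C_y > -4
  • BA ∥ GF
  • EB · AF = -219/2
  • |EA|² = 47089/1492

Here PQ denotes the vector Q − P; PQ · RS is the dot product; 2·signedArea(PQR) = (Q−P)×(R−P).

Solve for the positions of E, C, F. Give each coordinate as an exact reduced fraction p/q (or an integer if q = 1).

1. F_x = 200/373  [GB ∥ FA ∩ BA ∥ GF]
2. F_y = -2896/373  [GB ∥ FA ∩ BA ∥ GF]
   → F = (200/373, -2896/373)
3. E_x = -1/2  [2·signedArea(EDG) = 0 ∩ EB · AF = -219/2]
4. E_y = 3  [2·signedArea(EDG) = 0 ∩ EB · AF = -219/2]
   → E = (-1/2, 3)
5. C_x = -17/6  [line 658/373·x + 1692/373·y + 20821/1119 = 0 ∩ |CF|² = 457225/13428]
6. C_y = -3  [line 658/373·x + 1692/373·y + 20821/1119 = 0 ∩ |CF|² = 457225/13428]
   → C = (-17/6, -3)

C = (-17/6, -3)
E = (-1/2, 3)
F = (200/373, -2896/373)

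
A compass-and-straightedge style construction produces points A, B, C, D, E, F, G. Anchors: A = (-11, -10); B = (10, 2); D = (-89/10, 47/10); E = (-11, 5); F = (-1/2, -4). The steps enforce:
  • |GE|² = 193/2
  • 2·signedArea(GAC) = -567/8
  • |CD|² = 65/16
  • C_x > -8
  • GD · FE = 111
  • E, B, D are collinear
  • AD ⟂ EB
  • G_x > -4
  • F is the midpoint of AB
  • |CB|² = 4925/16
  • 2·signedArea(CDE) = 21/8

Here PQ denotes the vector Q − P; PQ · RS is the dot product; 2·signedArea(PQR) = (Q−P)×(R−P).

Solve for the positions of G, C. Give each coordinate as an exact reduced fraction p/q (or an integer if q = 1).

1. C_x = -15/2  [line -3/10·x + -21/10·y + 183/40 = 0 ∩ |CD|² = 65/16]
2. C_y = 13/4  [line -3/10·x + -21/10·y + 183/40 = 0 ∩ |CD|² = 65/16]
   → C = (-15/2, 13/4)
3. G_x = -33/10  [GD · FE = 111 ∩ 2·signedArea(GAC) = -567/8]
4. G_y = -11/10  [GD · FE = 111 ∩ 2·signedArea(GAC) = -567/8]
   → G = (-33/10, -11/10)

C = (-15/2, 13/4)
G = (-33/10, -11/10)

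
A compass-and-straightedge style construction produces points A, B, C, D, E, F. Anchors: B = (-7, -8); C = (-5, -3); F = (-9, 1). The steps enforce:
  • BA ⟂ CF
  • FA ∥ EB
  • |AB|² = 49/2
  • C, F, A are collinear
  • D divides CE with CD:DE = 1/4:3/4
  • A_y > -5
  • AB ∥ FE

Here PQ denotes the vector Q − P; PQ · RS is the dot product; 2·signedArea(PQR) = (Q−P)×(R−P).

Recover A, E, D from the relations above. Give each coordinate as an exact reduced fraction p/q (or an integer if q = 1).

A = (-7/2, -9/2)
D = (-55/8, -23/8)
E = (-25/2, -5/2)

1. A_x = -7/2  [C, F, A are collinear ∩ BA ⟂ CF]
2. A_y = -9/2  [C, F, A are collinear ∩ BA ⟂ CF]
   → A = (-7/2, -9/2)
3. E_x = -25/2  [FA ∥ EB ∩ AB ∥ FE]
4. E_y = -5/2  [FA ∥ EB ∩ AB ∥ FE]
   → E = (-25/2, -5/2)
5. D_x = -55/8  [D divides CE with CD:DE = 1/4:3/4]
6. D_y = -23/8  [D divides CE with CD:DE = 1/4:3/4]
   → D = (-55/8, -23/8)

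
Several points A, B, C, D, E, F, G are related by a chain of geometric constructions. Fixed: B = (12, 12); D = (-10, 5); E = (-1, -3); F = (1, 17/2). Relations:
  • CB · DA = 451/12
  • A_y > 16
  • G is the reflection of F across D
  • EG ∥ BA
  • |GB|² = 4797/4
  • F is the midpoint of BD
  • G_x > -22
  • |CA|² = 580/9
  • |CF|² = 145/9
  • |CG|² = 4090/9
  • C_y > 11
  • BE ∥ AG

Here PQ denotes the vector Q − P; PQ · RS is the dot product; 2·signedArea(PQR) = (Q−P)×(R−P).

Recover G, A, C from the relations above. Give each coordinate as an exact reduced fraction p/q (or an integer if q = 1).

A = (-8, 33/2)
C = (-2, 67/6)
G = (-21, 3/2)

1. G_x = -21  [G is the reflection of F across D]
2. G_y = 3/2  [G is the reflection of F across D]
   → G = (-21, 3/2)
3. A_x = -8  [BE ∥ AG ∩ EG ∥ BA]
4. A_y = 33/2  [BE ∥ AG ∩ EG ∥ BA]
   → A = (-8, 33/2)
5. C_x = -2  [line -2·x + -23/2·y + 1493/12 = 0 ∩ |CF|² = 145/9]
6. C_y = 67/6  [line -2·x + -23/2·y + 1493/12 = 0 ∩ |CF|² = 145/9]
   → C = (-2, 67/6)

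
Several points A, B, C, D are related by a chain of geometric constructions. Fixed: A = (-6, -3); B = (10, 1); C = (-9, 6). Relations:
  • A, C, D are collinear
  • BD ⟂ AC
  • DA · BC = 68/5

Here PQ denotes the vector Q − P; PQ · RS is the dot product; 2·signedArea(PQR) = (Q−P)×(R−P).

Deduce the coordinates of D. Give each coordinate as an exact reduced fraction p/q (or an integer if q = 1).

1. D_x = -28/5  [A, C, D are collinear ∩ BD ⟂ AC]
2. D_y = -21/5  [A, C, D are collinear ∩ BD ⟂ AC]
   → D = (-28/5, -21/5)

D = (-28/5, -21/5)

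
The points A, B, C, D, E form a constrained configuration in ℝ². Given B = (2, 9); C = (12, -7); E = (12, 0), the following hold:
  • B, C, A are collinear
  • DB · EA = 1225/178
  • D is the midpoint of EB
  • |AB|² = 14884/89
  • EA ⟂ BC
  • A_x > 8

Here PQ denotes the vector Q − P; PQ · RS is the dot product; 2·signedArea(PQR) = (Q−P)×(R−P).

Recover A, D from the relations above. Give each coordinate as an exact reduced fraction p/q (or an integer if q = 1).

1. A_x = 788/89  [B, C, A are collinear ∩ EA ⟂ BC]
2. A_y = -175/89  [B, C, A are collinear ∩ EA ⟂ BC]
   → A = (788/89, -175/89)
3. D_x = 7  [D is the midpoint of EB]
4. D_y = 9/2  [D is the midpoint of EB]
   → D = (7, 9/2)

A = (788/89, -175/89)
D = (7, 9/2)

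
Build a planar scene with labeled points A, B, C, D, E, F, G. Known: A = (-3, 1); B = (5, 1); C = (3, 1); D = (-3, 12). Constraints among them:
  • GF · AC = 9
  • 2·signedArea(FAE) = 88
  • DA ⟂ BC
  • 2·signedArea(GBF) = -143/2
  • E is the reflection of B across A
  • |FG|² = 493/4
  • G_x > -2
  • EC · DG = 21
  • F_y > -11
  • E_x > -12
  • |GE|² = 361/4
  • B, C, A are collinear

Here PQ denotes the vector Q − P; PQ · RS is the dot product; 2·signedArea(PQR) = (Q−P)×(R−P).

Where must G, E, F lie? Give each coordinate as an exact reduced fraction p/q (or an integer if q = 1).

E = (-11, 1)
F = (0, -10)
G = (-3/2, 1)

1. E_x = -11  [E is the reflection of B across A]
2. E_y = 1  [E is the reflection of B across A]
   → E = (-11, 1)
3. F_y = -10  [2·signedArea(FAE) = 88]
4. G_x = -3/2  [EC · DG = 21]
5. G_y = 1  [|GE|² = 361/4]
   → G = (-3/2, 1)
6. F_x = 0  [2·signedArea(GBF) = -143/2 ∩ GF · AC = 9]
   → F = (0, -10)
7. F_y = -10  [2·signedArea(GBF) = -143/2 ∩ GF · AC = 9]
   → F = (0, -10)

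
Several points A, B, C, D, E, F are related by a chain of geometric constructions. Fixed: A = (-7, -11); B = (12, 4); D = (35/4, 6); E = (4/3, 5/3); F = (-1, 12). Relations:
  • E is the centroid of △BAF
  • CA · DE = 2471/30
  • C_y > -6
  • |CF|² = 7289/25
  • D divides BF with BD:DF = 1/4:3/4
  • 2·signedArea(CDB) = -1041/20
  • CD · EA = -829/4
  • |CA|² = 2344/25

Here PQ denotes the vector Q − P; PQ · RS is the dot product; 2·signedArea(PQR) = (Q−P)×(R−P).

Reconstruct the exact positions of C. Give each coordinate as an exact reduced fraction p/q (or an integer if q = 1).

C = (3/5, -5)

1. C_x = 3/5  [CD · EA = -829/4 ∩ CA · DE = 2471/30]
2. C_y = -5  [CD · EA = -829/4 ∩ CA · DE = 2471/30]
   → C = (3/5, -5)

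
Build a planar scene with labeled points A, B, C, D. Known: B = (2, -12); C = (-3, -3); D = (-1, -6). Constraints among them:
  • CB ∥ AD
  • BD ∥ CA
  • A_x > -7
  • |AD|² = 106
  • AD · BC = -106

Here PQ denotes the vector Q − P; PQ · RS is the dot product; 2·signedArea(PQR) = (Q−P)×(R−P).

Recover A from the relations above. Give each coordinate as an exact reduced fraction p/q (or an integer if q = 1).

A = (-6, 3)

1. A_x = -6  [CB ∥ AD ∩ BD ∥ CA]
2. A_y = 3  [CB ∥ AD ∩ BD ∥ CA]
   → A = (-6, 3)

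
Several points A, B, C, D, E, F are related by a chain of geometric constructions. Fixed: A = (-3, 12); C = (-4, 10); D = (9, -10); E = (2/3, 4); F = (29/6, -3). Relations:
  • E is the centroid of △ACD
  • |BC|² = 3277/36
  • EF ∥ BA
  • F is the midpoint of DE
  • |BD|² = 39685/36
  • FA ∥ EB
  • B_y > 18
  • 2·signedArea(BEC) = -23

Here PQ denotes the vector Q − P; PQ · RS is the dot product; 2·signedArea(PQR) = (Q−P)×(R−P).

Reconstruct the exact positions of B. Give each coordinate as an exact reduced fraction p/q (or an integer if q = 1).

B = (-43/6, 19)

1. B_x = -43/6  [EF ∥ BA ∩ FA ∥ EB]
2. B_y = 19  [EF ∥ BA ∩ FA ∥ EB]
   → B = (-43/6, 19)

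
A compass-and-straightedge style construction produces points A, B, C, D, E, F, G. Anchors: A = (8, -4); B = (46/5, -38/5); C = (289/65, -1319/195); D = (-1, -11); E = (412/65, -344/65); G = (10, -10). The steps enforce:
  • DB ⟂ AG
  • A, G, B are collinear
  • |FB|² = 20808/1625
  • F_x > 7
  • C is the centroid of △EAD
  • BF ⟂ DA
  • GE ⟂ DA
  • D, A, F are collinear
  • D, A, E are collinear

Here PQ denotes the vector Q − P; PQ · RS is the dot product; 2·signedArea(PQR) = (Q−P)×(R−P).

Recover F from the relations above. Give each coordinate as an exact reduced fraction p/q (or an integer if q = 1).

F = (2276/325, -1552/325)

1. F_x = 2276/325  [D, A, F are collinear ∩ BF ⟂ DA]
2. F_y = -1552/325  [D, A, F are collinear ∩ BF ⟂ DA]
   → F = (2276/325, -1552/325)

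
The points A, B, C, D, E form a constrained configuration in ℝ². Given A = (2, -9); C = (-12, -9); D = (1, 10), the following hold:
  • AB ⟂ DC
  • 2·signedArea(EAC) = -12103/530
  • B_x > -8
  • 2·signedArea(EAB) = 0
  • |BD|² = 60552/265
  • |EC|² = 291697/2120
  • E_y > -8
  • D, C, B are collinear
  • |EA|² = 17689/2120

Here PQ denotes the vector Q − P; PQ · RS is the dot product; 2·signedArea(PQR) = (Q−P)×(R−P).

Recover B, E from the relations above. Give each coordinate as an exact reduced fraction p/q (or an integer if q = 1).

1. B_x = -1997/265  [D, C, B are collinear ∩ AB ⟂ DC]
2. B_y = -656/265  [D, C, B are collinear ∩ AB ⟂ DC]
   → B = (-1997/265, -656/265)
3. E_x = -407/1060  [2·signedArea(EAB) = 0 ∩ 2·signedArea(EAC) = -12103/530]
4. E_y = -7811/1060  [2·signedArea(EAB) = 0 ∩ 2·signedArea(EAC) = -12103/530]
   → E = (-407/1060, -7811/1060)

B = (-1997/265, -656/265)
E = (-407/1060, -7811/1060)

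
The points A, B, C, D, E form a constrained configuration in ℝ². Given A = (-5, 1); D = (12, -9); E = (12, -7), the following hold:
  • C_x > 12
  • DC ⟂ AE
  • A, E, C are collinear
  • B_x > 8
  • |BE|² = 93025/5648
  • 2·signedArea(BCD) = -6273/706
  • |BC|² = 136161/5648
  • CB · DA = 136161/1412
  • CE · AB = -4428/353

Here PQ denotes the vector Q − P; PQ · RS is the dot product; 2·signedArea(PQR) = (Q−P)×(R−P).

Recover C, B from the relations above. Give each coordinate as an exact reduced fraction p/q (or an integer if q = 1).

1. C_x = 4508/353  [A, E, C are collinear ∩ DC ⟂ AE]
2. C_y = -2599/353  [A, E, C are collinear ∩ DC ⟂ AE]
   → C = (4508/353, -2599/353)
3. B_x = 11759/1412  [2·signedArea(BCD) = -6273/706 ∩ CB · DA = 136161/1412]
4. B_y = -1861/353  [2·signedArea(BCD) = -6273/706 ∩ CB · DA = 136161/1412]
   → B = (11759/1412, -1861/353)

B = (11759/1412, -1861/353)
C = (4508/353, -2599/353)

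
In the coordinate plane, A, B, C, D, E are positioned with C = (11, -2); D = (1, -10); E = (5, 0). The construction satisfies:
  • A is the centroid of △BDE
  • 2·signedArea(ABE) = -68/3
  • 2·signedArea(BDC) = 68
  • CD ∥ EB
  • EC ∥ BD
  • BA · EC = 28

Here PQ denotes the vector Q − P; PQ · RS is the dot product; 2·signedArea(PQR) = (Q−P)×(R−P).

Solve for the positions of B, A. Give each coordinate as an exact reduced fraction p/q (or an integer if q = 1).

1. B_x = -5  [EC ∥ BD ∩ CD ∥ EB]
2. B_y = -8  [EC ∥ BD ∩ CD ∥ EB]
   → B = (-5, -8)
3. A_x = 1/3  [A is the centroid of △BDE]
4. A_y = -6  [A is the centroid of △BDE]
   → A = (1/3, -6)

A = (1/3, -6)
B = (-5, -8)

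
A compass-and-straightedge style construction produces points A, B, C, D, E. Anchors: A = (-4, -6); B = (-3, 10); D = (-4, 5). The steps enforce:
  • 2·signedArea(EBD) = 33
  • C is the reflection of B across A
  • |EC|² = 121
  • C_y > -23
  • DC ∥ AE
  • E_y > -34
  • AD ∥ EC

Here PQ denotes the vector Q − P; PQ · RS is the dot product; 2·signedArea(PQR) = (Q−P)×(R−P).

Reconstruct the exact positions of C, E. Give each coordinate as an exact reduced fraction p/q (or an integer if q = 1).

1. C_x = -5  [C is the reflection of B across A]
2. C_y = -22  [C is the reflection of B across A]
   → C = (-5, -22)
3. E_x = -5  [AD ∥ EC ∩ DC ∥ AE]
4. E_y = -33  [AD ∥ EC ∩ DC ∥ AE]
   → E = (-5, -33)

C = (-5, -22)
E = (-5, -33)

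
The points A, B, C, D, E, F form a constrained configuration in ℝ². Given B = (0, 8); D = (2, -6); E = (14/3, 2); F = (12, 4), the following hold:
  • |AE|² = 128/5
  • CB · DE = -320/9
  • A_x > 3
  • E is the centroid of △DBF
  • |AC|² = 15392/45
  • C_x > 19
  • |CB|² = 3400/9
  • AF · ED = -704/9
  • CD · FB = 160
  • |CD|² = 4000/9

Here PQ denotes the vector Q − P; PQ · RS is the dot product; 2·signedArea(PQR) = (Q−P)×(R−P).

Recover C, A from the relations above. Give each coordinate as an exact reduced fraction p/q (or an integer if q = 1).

A = (46/15, -14/5)
C = (58/3, 6)

1. C_x = 58/3  [CB · DE = -320/9 ∩ CD · FB = 160]
2. C_y = 6  [CB · DE = -320/9 ∩ CD · FB = 160]
   → C = (58/3, 6)
3. A_x = 46/15  [line 8/3·x + 8·y + 128/9 = 0 ∩ |AE|² = 128/5]
4. A_y = -14/5  [line 8/3·x + 8·y + 128/9 = 0 ∩ |AE|² = 128/5]
   → A = (46/15, -14/5)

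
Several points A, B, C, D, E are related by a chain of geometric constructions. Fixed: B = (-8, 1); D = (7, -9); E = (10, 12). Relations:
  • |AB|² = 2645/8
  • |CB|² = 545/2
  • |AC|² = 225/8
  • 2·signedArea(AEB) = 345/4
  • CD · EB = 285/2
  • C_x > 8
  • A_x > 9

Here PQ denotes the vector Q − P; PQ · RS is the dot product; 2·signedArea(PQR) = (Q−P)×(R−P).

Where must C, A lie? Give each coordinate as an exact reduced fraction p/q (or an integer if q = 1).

1. C_x = 17/2  [line 18·x + 11·y + -339/2 = 0 ∩ |CB|² = 545/2]
2. C_y = 3/2  [line 18·x + 11·y + -339/2 = 0 ∩ |CB|² = 545/2]
   → C = (17/2, 3/2)
3. A_x = 37/4  [line 11·x + -18·y + 79/4 = 0 ∩ |AB|² = 2645/8]
4. A_y = 27/4  [line 11·x + -18·y + 79/4 = 0 ∩ |AB|² = 2645/8]
   → A = (37/4, 27/4)

A = (37/4, 27/4)
C = (17/2, 3/2)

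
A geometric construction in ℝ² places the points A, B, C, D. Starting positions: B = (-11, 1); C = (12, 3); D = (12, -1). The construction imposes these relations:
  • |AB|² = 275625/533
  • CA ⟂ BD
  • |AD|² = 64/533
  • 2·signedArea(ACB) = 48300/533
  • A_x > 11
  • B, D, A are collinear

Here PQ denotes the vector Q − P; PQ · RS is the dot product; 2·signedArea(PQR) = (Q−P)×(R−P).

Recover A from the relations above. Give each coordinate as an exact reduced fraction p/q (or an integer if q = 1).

1. A_x = 6212/533  [B, D, A are collinear ∩ CA ⟂ BD]
2. A_y = -517/533  [B, D, A are collinear ∩ CA ⟂ BD]
   → A = (6212/533, -517/533)

A = (6212/533, -517/533)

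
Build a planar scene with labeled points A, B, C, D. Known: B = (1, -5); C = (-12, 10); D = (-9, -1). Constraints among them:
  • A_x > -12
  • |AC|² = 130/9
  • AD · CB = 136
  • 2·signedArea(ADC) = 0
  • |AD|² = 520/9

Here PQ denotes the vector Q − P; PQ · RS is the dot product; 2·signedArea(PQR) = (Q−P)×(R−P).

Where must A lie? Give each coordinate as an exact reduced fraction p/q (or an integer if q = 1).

1. A_x = -11  [2·signedArea(ADC) = 0 ∩ AD · CB = 136]
2. A_y = 19/3  [2·signedArea(ADC) = 0 ∩ AD · CB = 136]
   → A = (-11, 19/3)

A = (-11, 19/3)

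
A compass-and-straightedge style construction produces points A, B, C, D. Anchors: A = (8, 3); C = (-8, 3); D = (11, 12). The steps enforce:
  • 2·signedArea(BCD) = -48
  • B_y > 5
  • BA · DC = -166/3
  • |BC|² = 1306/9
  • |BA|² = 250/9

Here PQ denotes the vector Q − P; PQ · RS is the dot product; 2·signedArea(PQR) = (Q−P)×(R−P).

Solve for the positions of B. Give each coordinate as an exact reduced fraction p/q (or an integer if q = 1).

1. B_x = 11/3  [2·signedArea(BCD) = -48 ∩ BA · DC = -166/3]
2. B_y = 6  [2·signedArea(BCD) = -48 ∩ BA · DC = -166/3]
   → B = (11/3, 6)

B = (11/3, 6)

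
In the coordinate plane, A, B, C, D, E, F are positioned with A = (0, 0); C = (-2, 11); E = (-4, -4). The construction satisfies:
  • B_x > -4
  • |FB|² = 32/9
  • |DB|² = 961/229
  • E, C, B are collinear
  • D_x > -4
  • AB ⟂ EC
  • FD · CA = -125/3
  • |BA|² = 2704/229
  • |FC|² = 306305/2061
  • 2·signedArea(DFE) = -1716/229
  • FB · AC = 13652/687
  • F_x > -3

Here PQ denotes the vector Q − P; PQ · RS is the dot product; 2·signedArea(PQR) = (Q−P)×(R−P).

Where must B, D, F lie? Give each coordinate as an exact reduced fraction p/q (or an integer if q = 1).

1. B_x = -780/229  [E, C, B are collinear ∩ AB ⟂ EC]
2. B_y = 104/229  [E, C, B are collinear ∩ AB ⟂ EC]
   → B = (-780/229, 104/229)
3. F_x = -1696/687  [line 2·x + -11·y + -5540/687 = 0 ∩ |FB|² = 32/9]
4. F_y = -812/687  [line 2·x + -11·y + -5540/687 = 0 ∩ |FB|² = 32/9]
   → F = (-1696/687, -812/687)
5. D_x = -718/229  [2·signedArea(DFE) = -1716/229 ∩ FD · CA = -125/3]
6. D_y = 569/229  [2·signedArea(DFE) = -1716/229 ∩ FD · CA = -125/3]
   → D = (-718/229, 569/229)

B = (-780/229, 104/229)
D = (-718/229, 569/229)
F = (-1696/687, -812/687)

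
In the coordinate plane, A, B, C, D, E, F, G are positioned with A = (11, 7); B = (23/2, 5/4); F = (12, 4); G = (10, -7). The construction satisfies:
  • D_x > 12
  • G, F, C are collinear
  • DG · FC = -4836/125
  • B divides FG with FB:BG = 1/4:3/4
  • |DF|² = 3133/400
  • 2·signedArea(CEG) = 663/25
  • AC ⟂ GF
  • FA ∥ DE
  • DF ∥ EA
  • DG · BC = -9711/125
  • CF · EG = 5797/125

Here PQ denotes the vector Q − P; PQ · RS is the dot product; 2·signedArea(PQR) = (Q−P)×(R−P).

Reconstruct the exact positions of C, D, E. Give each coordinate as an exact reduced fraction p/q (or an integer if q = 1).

C = (1562/125, 841/125)
D = (6061/500, 1699/250)
E = (5561/500, 2449/250)

1. C_x = 1562/125  [G, F, C are collinear ∩ AC ⟂ GF]
2. C_y = 841/125  [G, F, C are collinear ∩ AC ⟂ GF]
   → C = (1562/125, 841/125)
3. E_x = 5561/500  [CF · EG = 5797/125 ∩ 2·signedArea(CEG) = 663/25]
4. E_y = 2449/250  [CF · EG = 5797/125 ∩ 2·signedArea(CEG) = 663/25]
   → E = (5561/500, 2449/250)
5. D_x = 6061/500  [DG · BC = -9711/125 ∩ DF ∥ EA]
6. D_y = 1699/250  [DG · BC = -9711/125 ∩ DF ∥ EA]
   → D = (6061/500, 1699/250)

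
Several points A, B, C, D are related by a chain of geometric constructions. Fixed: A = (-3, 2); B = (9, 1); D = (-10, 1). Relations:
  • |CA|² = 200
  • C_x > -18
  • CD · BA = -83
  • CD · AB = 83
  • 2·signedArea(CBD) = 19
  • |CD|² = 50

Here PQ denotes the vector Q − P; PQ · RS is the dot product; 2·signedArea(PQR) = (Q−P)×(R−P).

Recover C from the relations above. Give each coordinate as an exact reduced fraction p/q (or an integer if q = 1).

1. C_x = -17  [CD · AB = 83 ∩ 2·signedArea(CBD) = 19]
2. C_y = 0  [CD · AB = 83 ∩ 2·signedArea(CBD) = 19]
   → C = (-17, 0)

C = (-17, 0)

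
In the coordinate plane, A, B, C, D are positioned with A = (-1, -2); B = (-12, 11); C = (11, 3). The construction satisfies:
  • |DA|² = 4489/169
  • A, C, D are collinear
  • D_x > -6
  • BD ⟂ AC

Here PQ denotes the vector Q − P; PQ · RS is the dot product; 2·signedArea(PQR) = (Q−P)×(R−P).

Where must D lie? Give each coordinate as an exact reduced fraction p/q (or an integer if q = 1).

D = (-973/169, -673/169)

1. D_x = -973/169  [A, C, D are collinear ∩ BD ⟂ AC]
2. D_y = -673/169  [A, C, D are collinear ∩ BD ⟂ AC]
   → D = (-973/169, -673/169)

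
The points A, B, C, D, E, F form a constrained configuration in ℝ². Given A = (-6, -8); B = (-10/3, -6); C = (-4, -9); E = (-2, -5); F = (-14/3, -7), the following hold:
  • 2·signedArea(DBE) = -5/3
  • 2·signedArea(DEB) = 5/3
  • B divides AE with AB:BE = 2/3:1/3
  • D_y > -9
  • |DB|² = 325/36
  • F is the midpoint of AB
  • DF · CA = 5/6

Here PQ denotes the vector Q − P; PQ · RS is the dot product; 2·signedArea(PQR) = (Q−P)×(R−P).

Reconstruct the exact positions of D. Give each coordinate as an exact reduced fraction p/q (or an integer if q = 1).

D = (-5, -17/2)

1. D_x = -5  [2·signedArea(DEB) = 5/3 ∩ DF · CA = 5/6]
2. D_y = -17/2  [2·signedArea(DEB) = 5/3 ∩ DF · CA = 5/6]
   → D = (-5, -17/2)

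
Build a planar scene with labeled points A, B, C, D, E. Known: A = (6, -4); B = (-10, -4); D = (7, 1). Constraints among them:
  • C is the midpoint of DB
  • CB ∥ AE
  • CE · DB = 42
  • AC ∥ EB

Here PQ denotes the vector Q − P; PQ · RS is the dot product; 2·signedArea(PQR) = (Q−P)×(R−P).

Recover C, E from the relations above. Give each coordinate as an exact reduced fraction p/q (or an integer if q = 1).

C = (-3/2, -3/2)
E = (-5/2, -13/2)

1. C_x = -3/2  [C is the midpoint of DB]
2. C_y = -3/2  [C is the midpoint of DB]
   → C = (-3/2, -3/2)
3. E_x = -5/2  [AC ∥ EB ∩ CB ∥ AE]
4. E_y = -13/2  [AC ∥ EB ∩ CB ∥ AE]
   → E = (-5/2, -13/2)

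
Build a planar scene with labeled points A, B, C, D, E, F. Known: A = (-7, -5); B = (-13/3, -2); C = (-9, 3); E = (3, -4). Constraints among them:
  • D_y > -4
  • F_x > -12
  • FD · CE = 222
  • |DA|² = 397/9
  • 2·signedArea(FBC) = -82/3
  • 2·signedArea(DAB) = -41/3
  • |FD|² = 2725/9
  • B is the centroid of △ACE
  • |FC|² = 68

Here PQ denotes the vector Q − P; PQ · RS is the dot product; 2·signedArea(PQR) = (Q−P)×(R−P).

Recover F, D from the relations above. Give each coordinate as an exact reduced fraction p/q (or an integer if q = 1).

1. D_x = -2/3  [line -3·x + 8/3·y + 6 = 0 ∩ |DA|² = 397/9]
2. D_y = -3  [line -3·x + 8/3·y + 6 = 0 ∩ |DA|² = 397/9]
   → D = (-2/3, -3)
3. F_x = -11  [2·signedArea(FBC) = -82/3 ∩ FD · CE = 222]
4. F_y = 11  [2·signedArea(FBC) = -82/3 ∩ FD · CE = 222]
   → F = (-11, 11)

D = (-2/3, -3)
F = (-11, 11)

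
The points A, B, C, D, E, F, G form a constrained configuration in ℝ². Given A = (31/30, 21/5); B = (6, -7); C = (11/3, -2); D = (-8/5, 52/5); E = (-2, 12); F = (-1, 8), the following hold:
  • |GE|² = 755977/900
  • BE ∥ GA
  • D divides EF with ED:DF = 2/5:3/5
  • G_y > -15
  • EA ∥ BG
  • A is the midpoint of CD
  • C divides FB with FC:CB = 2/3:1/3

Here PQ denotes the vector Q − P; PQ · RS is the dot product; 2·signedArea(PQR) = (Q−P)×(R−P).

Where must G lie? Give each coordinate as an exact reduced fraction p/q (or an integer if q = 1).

G = (271/30, -74/5)

1. G_x = 271/30  [BE ∥ GA ∩ EA ∥ BG]
2. G_y = -74/5  [BE ∥ GA ∩ EA ∥ BG]
   → G = (271/30, -74/5)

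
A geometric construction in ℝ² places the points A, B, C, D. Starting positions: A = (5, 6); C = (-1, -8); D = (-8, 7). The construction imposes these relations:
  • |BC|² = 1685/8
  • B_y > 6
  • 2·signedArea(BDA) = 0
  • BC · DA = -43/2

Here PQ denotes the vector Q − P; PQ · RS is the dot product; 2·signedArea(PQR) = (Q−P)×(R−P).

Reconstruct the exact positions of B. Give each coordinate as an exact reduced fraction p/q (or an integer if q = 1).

B = (7/4, 25/4)

1. B_x = 7/4  [2·signedArea(BDA) = 0 ∩ BC · DA = -43/2]
2. B_y = 25/4  [2·signedArea(BDA) = 0 ∩ BC · DA = -43/2]
   → B = (7/4, 25/4)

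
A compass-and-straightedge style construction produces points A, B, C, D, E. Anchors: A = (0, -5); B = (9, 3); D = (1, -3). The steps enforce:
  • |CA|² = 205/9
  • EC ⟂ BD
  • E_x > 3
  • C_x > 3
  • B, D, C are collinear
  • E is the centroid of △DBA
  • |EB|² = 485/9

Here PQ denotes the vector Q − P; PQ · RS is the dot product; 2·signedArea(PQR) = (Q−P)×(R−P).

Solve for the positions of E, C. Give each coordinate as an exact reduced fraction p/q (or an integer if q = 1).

1. E_x = 10/3  [E is the centroid of △DBA]
2. E_y = -5/3  [E is the centroid of △DBA]
   → E = (10/3, -5/3)
3. C_x = 47/15  [B, D, C are collinear ∩ EC ⟂ BD]
4. C_y = -7/5  [B, D, C are collinear ∩ EC ⟂ BD]
   → C = (47/15, -7/5)

C = (47/15, -7/5)
E = (10/3, -5/3)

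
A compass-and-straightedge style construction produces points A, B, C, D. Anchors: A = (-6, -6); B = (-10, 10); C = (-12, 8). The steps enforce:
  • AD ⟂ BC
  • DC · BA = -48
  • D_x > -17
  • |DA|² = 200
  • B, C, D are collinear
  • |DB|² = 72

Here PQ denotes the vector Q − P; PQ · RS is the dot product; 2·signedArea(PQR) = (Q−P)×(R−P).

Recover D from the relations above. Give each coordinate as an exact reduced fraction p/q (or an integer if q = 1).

1. D_x = -16  [B, C, D are collinear ∩ AD ⟂ BC]
2. D_y = 4  [B, C, D are collinear ∩ AD ⟂ BC]
   → D = (-16, 4)

D = (-16, 4)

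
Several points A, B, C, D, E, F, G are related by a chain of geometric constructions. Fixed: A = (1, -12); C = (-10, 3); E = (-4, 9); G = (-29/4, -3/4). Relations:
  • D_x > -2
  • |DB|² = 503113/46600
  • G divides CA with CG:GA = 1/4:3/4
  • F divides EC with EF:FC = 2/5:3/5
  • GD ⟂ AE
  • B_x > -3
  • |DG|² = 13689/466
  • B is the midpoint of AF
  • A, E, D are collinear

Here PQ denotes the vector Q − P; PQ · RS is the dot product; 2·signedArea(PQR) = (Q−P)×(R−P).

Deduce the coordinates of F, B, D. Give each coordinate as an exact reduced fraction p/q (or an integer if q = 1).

B = (-27/10, -27/10)
D = (-1843/932, 471/932)
F = (-32/5, 33/5)

1. F_x = -32/5  [F divides EC with EF:FC = 2/5:3/5]
2. F_y = 33/5  [F divides EC with EF:FC = 2/5:3/5]
   → F = (-32/5, 33/5)
3. B_x = -27/10  [B is the midpoint of AF]
4. B_y = -27/10  [B is the midpoint of AF]
   → B = (-27/10, -27/10)
5. D_x = -1843/932  [A, E, D are collinear ∩ GD ⟂ AE]
6. D_y = 471/932  [A, E, D are collinear ∩ GD ⟂ AE]
   → D = (-1843/932, 471/932)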